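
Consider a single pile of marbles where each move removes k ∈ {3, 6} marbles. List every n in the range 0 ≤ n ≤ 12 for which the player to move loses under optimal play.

0, 1, 2, 9, 10, 11

Compute g(0), g(1), … for moves {3, 6}:
k:     0  1  2  3  4  5  6  7  8  9 10 11 12
g(k):  0  0  0  1  1  1  2  2  2  0  0  0  1
The P-positions (g = 0) in 0..12 are 0, 1, 2, 9, 10, 11.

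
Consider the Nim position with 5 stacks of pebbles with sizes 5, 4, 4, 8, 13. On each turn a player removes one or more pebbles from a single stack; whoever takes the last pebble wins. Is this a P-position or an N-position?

Compute the nim-sum pairwise:
5 XOR 4 = 1
1 XOR 4 = 5
5 XOR 8 = 13
13 XOR 13 = 0
The nim-sum is 0, so this is a P-position: the player to move is in a losing position under optimal play.

P-position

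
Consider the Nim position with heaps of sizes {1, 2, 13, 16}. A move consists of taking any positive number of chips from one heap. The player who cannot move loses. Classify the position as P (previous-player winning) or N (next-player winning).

N-position

Nim-sum: 1 ^ 2 ^ 13 ^ 16 = 30.
The nim-sum is 30 ≠ 0, so this is an N-position: the player to move can win.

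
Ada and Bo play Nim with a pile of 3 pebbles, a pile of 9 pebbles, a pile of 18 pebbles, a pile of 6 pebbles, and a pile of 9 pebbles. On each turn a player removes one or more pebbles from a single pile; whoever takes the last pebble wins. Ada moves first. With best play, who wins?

Compute the nim-sum pairwise:
3 ⊕ 9 = 10
10 ⊕ 18 = 24
24 ⊕ 6 = 30
30 ⊕ 9 = 23
The nim-sum is 23 ≠ 0, so this is an N-position: the player to move can win; Ada has a winning move.

Ada wins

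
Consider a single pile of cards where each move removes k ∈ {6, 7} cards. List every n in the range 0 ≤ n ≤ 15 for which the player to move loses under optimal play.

0, 1, 2, 3, 4, 5, 13, 14, 15

Build the Grundy sequence with g(k) = mex{g(k−s) : s ∈ {6, 7}, s ≤ k}:
k:     0  1  2  3  4  5  6  7  8  9 10 11 12 13 14 15
g(k):  0  0  0  0  0  0  1  1  1  1  1  1  2  0  0  0
The P-positions (g = 0) in 0..15 are 0, 1, 2, 3, 4, 5, 13, 14, 15.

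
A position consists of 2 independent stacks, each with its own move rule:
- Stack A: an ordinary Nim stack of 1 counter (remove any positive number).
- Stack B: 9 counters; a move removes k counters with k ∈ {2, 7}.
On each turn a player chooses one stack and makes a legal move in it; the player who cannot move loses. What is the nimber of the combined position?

1

Stack A is a plain Nim stack of size 1, so its Grundy value is 1.
Grundy values for stack B (subtraction set {2, 7}):
g(0) = mex{} = 0
g(1) = mex{} = 0
g(2) = mex{0} = 1
g(3) = mex{0} = 1
g(4) = mex{1} = 0
g(5) = mex{1} = 0
g(6) = mex{0} = 1
g(7) = mex{0} = 1
g(8) = mex{0,1} = 2
g(9) = mex{1} = 0
So g(9) = 0.
By the Sprague-Grundy theorem, the Grundy value of a sum of independent games is the XOR of the component values.
Combined value = 1 XOR 0 = 1.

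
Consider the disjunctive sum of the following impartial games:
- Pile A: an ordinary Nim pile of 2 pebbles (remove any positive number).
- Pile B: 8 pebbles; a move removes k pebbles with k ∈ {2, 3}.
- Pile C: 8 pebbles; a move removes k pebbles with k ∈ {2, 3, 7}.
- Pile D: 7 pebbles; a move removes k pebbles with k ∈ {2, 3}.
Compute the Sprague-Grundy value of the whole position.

Pile A is a plain Nim pile of size 2, so its Grundy value is 2.
Build the Grundy sequence for pile B with g(k) = mex{g(k−s) : s ∈ {2, 3}, s ≤ k}:
k:     0  1  2  3  4  5  6  7  8
g(k):  0  0  1  1  2  0  0  1  1
So g(8) = 1.
For pile C, compute g(0), g(1), … with moves {2, 3, 7}:
g(0) = mex{} = 0
g(1) = mex{} = 0
g(2) = mex{0} = 1
g(3) = mex{0} = 1
g(4) = mex{0,1} = 2
g(5) = mex{1} = 0
g(6) = mex{1,2} = 0
g(7) = mex{0,2} = 1
g(8) = mex{0} = 1
So g(8) = 1.
Build the Grundy sequence for pile D with g(k) = mex{g(k−s) : s ∈ {2, 3}, s ≤ k}:
k:     0  1  2  3  4  5  6  7
g(k):  0  0  1  1  2  0  0  1
So g(7) = 1.
The value of a disjunctive sum is the nim-sum of the parts.
Combined value = 2 ⊕ 1 ⊕ 1 ⊕ 1 = 3.

3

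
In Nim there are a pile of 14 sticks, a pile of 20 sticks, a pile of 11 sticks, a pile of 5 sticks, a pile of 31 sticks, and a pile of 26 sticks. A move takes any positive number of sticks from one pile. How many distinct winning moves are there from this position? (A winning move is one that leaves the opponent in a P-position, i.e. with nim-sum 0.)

Nim-sum: 14 ⊕ 20 ⊕ 11 ⊕ 5 ⊕ 31 ⊕ 26 = 17.
The overall nim-sum is X = 17. A pile of size p has a winning move iff p XOR X < p (reduce it to p XOR X).
  14: 14 XOR 17 = 31 ≥ 14 — no move.
  20: 20 XOR 17 = 5 < 20 — winning move (to 5).
  11: 11 XOR 17 = 26 ≥ 11 — no move.
  5: 5 XOR 17 = 20 ≥ 5 — no move.
  31: 31 XOR 17 = 14 < 31 — winning move (to 14).
  26: 26 XOR 17 = 11 < 26 — winning move (to 11).
That gives 3 winning moves.

3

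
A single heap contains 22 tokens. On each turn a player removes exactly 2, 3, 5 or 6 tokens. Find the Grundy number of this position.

3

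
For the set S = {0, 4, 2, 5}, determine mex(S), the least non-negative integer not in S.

1

0 is in the set but 1 is not, so the mex is 1.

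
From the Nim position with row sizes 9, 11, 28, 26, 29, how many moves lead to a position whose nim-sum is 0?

3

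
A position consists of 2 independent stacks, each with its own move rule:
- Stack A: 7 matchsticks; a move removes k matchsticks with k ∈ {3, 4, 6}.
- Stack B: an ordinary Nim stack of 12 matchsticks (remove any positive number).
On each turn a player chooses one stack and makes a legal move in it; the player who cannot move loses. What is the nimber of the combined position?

14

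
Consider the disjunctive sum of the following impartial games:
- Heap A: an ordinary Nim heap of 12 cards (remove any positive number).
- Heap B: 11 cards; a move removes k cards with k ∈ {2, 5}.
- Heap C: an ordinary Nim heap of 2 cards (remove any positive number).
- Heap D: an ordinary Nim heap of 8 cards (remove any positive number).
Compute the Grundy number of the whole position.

6

Heap A is a plain Nim heap of size 12, so its Grundy value is 12.
For heap B, compute g(0), g(1), … with moves {2, 5}:
k:     0  1  2  3  4  5  6  7  8  9 10 11
g(k):  0  0  1  1  0  2  1  0  0  1  1  0
So g(11) = 0.
Heap C is a plain Nim heap of size 2, so its Grundy value is 2.
Heap D is a plain Nim heap of size 8, so its Grundy value is 8.
By the Sprague-Grundy theorem, the Grundy value of a sum of independent games is the XOR of the component values.
Combined value = 12 ⊕ 0 ⊕ 2 ⊕ 8 = 6.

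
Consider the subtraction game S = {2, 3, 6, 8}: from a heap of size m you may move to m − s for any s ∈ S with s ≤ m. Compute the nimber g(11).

Build the Grundy sequence with g(k) = mex{g(k−s) : s ∈ {2, 3, 6, 8}, s ≤ k}:
k:     0  1  2  3  4  5  6  7  8  9 10 11
g(k):  0  0  1  1  2  0  3  1  2  2  0  3
So g(11) = 3.

3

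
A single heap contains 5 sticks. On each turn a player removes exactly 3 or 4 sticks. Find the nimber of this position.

1

Compute g(0), g(1), … for moves {3, 4}:
g(0) = mex{} = 0
g(1) = mex{} = 0
g(2) = mex{} = 0
g(3) = mex{0} = 1
g(4) = mex{0} = 1
g(5) = mex{0} = 1
So g(5) = 1.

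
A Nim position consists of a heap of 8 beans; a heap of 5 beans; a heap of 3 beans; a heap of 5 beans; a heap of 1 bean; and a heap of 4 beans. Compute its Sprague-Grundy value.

Nim-sum: 8 ⊕ 5 ⊕ 3 ⊕ 5 ⊕ 1 ⊕ 4 = 14.

14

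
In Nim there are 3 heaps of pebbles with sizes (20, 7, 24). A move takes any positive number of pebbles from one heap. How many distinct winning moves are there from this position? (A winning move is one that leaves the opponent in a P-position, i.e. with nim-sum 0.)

Nim-sum: 20 XOR 7 XOR 24 = 11.
The overall nim-sum is X = 11. A heap of size p has a winning move iff p XOR X < p (reduce it to p XOR X).
  20: 20 XOR 11 = 31 ≥ 20 — no move.
  7: 7 XOR 11 = 12 ≥ 7 — no move.
  24: 24 XOR 11 = 19 < 24 — winning move (to 19).
That gives 1 winning move.

1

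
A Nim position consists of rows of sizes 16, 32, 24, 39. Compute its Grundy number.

Compute the nim-sum pairwise:
16 XOR 32 = 48
48 XOR 24 = 40
40 XOR 39 = 15

15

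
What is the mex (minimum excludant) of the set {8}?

0

0 is not in the set, so the mex is 0.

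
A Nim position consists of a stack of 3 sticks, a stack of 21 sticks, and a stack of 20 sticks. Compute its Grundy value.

2

Nim-sum: 3 XOR 21 XOR 20 = 2.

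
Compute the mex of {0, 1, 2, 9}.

The values 0, 1, 2 are all present; 3 is the first non-negative integer missing from the set.

3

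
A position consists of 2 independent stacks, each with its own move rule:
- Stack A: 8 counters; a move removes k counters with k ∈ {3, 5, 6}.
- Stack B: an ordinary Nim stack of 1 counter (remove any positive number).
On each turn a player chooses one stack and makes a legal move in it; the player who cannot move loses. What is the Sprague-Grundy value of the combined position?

Grundy values for stack A (subtraction set {3, 5, 6}):
g(0) = mex{} = 0
g(1) = mex{} = 0
g(2) = mex{} = 0
g(3) = mex{0} = 1
g(4) = mex{0} = 1
g(5) = mex{0} = 1
g(6) = mex{0,1} = 2
g(7) = mex{0,1} = 2
g(8) = mex{0,1} = 2
So g(8) = 2.
Stack B is a plain Nim stack of size 1, so its Grundy value is 1.
The value of a disjunctive sum is the nim-sum of the parts.
Combined value = 2 XOR 1 = 3.

3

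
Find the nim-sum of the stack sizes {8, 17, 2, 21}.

14

In binary:
  01000  (8)
  10001  (17)
  00010  (2)
  10101  (21)
  -----
  01110  (14)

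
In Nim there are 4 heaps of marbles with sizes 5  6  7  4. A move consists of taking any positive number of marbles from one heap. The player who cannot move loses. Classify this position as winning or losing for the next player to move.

In binary:
  101  (5)
  110  (6)
  111  (7)
  100  (4)
  ---
  000  (0)
The nim-sum is 0, so this is a P-position: the player to move is in a losing position under optimal play.

Losing position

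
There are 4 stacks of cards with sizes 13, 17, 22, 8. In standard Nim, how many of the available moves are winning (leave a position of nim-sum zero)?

1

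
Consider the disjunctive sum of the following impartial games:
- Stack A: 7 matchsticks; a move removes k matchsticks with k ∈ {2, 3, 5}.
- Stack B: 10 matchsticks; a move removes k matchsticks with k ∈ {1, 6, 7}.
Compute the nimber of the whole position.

Build the Grundy sequence for stack A with g(k) = mex{g(k−s) : s ∈ {2, 3, 5}, s ≤ k}:
g(0) = mex{} = 0
g(1) = mex{} = 0
g(2) = mex{0} = 1
g(3) = mex{0} = 1
g(4) = mex{0,1} = 2
g(5) = mex{0,1} = 2
g(6) = mex{0,1,2} = 3
g(7) = mex{1,2} = 0
So g(7) = 0.
Grundy values for stack B (subtraction set {1, 6, 7}):
k:     0  1  2  3  4  5  6  7  8  9 10
g(k):  0  1  0  1  0  1  2  3  2  3  2
So g(10) = 2.
By the Sprague-Grundy theorem, the Grundy value of a sum of independent games is the XOR of the component values.
Combined value = 0 ⊕ 2 = 2.

2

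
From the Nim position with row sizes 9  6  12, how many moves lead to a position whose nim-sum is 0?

Nim-sum: 9 ⊕ 6 ⊕ 12 = 3.
The overall nim-sum is X = 3. A row of size p has a winning move iff p XOR X < p (reduce it to p XOR X).
  9: 9 XOR 3 = 10 ≥ 9 — no move.
  6: 6 XOR 3 = 5 < 6 — winning move (to 5).
  12: 12 XOR 3 = 15 ≥ 12 — no move.
That gives 1 winning move.

1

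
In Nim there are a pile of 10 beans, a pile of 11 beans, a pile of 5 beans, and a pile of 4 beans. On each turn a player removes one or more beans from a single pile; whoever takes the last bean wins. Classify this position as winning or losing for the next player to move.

Losing position

Write each in binary and XOR column by column:
  1010  (10)
  1011  (11)
  0101  (5)
  0100  (4)
  ----
  0000  (0)
The nim-sum is 0, so this is a P-position: the player to move is in a losing position under optimal play.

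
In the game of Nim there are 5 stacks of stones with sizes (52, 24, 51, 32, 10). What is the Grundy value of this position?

53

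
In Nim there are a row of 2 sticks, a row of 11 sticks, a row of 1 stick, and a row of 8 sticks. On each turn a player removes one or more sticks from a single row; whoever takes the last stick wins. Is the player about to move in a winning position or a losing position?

Losing position

Nim-sum: 2 ^ 11 ^ 1 ^ 8 = 0.
The nim-sum is 0, so this is a P-position: the player to move is in a losing position under optimal play.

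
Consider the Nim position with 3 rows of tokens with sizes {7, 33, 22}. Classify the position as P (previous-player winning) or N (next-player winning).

Nim-sum: 7 XOR 33 XOR 22 = 48.
The nim-sum is 48 ≠ 0, so this is an N-position: the player to move can win.

N-position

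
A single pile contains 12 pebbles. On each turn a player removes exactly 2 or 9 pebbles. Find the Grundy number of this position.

0

Grundy values for subtraction set {2, 9}:
g(0) = mex{} = 0
g(1) = mex{} = 0
g(2) = mex{0} = 1
g(3) = mex{0} = 1
g(4) = mex{1} = 0
g(5) = mex{1} = 0
g(6) = mex{0} = 1
g(7) = mex{0} = 1
g(8) = mex{1} = 0
g(9) = mex{0,1} = 2
g(10) = mex{0} = 1
g(11) = mex{1,2} = 0
g(12) = mex{1} = 0
So g(12) = 0.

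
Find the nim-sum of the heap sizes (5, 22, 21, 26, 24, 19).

Nim-sum: 5 XOR 22 XOR 21 XOR 26 XOR 24 XOR 19 = 23.

23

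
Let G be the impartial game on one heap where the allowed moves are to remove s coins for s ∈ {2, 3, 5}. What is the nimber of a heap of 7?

Grundy values for subtraction set {2, 3, 5}:
k:     0  1  2  3  4  5  6  7
g(k):  0  0  1  1  2  2  3  0
So g(7) = 0.

0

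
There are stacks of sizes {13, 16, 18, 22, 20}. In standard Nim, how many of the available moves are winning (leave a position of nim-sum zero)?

Bitwise XOR of the heap sizes:
  01101  (13)
  10000  (16)
  10010  (18)
  10110  (22)
  10100  (20)
  -----
  01101  (13)
The overall nim-sum is X = 13. A stack of size p has a winning move iff p XOR X < p (reduce it to p XOR X).
  13: 13 XOR 13 = 0 < 13 — winning move (to 0).
  16: 16 XOR 13 = 29 ≥ 16 — no move.
  18: 18 XOR 13 = 31 ≥ 18 — no move.
  22: 22 XOR 13 = 27 ≥ 22 — no move.
  20: 20 XOR 13 = 25 ≥ 20 — no move.
That gives 1 winning move.

1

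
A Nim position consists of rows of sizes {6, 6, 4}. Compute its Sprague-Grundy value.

Nim-sum: 6 XOR 6 XOR 4 = 4.

4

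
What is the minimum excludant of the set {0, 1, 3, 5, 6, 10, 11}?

2

The values 0, 1 are all present; 2 is the first non-negative integer missing from the set.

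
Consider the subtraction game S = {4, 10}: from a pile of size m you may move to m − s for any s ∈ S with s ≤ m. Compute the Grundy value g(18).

Grundy values for subtraction set {4, 10}:
k:     0  1  2  3  4  5  6  7  8  9 10 11 12 13 14 15 16 17 18
g(k):  0  0  0  0  1  1  1  1  0  0  2  2  1  1  0  0  0  0  1
So g(18) = 1.

1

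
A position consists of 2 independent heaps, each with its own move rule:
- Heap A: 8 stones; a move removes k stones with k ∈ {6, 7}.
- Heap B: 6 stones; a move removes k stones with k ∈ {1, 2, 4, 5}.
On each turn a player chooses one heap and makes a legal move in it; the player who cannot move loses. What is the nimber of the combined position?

Build the Grundy sequence for heap A with g(k) = mex{g(k−s) : s ∈ {6, 7}, s ≤ k}:
g(0) = mex{} = 0
g(1) = mex{} = 0
g(2) = mex{} = 0
g(3) = mex{} = 0
g(4) = mex{} = 0
g(5) = mex{} = 0
g(6) = mex{0} = 1
g(7) = mex{0} = 1
g(8) = mex{0} = 1
So g(8) = 1.
For heap B, compute g(0), g(1), … with moves {1, 2, 4, 5}:
g(0) = mex{} = 0
g(1) = mex{0} = 1
g(2) = mex{0,1} = 2
g(3) = mex{1,2} = 0
g(4) = mex{0,2} = 1
g(5) = mex{0,1} = 2
g(6) = mex{1,2} = 0
So g(6) = 0.
By the Sprague-Grundy theorem, the Grundy value of a sum of independent games is the XOR of the component values.
Combined value = 1 ⊕ 0 = 1.

1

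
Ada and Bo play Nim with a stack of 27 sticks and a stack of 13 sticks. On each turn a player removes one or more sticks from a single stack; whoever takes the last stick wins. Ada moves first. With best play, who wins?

Compute the nim-sum pairwise:
27 ⊕ 13 = 22
The nim-sum is 22 ≠ 0, so this is an N-position: the player to move can win; Ada has a winning move.

Ada wins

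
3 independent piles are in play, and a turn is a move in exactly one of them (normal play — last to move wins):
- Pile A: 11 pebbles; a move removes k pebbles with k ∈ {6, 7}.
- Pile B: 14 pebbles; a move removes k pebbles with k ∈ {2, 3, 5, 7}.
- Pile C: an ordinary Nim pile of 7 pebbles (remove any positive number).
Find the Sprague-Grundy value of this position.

For pile A, compute g(0), g(1), … with moves {6, 7}:
k:     0  1  2  3  4  5  6  7  8  9 10 11
g(k):  0  0  0  0  0  0  1  1  1  1  1  1
So g(11) = 1.
Grundy values for pile B (subtraction set {2, 3, 5, 7}):
g(0) = mex{} = 0
g(1) = mex{} = 0
g(2) = mex{0} = 1
g(3) = mex{0} = 1
g(4) = mex{0,1} = 2
g(5) = mex{0,1} = 2
g(6) = mex{0,1,2} = 3
g(7) = mex{0,1,2} = 3
g(8) = mex{0,1,2,3} = 4
g(9) = mex{1,2,3} = 0
g(10) = mex{1,2,3,4} = 0
g(11) = mex{0,2,3,4} = 1
g(12) = mex{0,2,3} = 1
g(13) = mex{0,1,3,4} = 2
g(14) = mex{0,1,3} = 2
So g(14) = 2.
Pile C is a plain Nim pile of size 7, so its Grundy value is 7.
By the Sprague-Grundy theorem, the Grundy value of a sum of independent games is the XOR of the component values.
Combined value = 1 XOR 2 XOR 7 = 4.

4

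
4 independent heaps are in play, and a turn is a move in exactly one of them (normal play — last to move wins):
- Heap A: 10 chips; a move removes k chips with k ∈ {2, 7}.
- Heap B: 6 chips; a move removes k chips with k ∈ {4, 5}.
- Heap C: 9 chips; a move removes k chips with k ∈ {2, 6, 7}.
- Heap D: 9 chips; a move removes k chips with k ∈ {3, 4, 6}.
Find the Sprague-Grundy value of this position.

1

For heap A, compute g(0), g(1), … with moves {2, 7}:
k:     0  1  2  3  4  5  6  7  8  9 10
g(k):  0  0  1  1  0  0  1  1  2  0  0
So g(10) = 0.
Build the Grundy sequence for heap B with g(k) = mex{g(k−s) : s ∈ {4, 5}, s ≤ k}:
g(0) = mex{} = 0
g(1) = mex{} = 0
g(2) = mex{} = 0
g(3) = mex{} = 0
g(4) = mex{0} = 1
g(5) = mex{0} = 1
g(6) = mex{0} = 1
So g(6) = 1.
Grundy values for heap C (subtraction set {2, 6, 7}):
k:     0  1  2  3  4  5  6  7  8  9
g(k):  0  0  1  1  0  0  1  1  2  0
So g(9) = 0.
For heap D, compute g(0), g(1), … with moves {3, 4, 6}:
k:     0  1  2  3  4  5  6  7  8  9
g(k):  0  0  0  1  1  1  2  2  2  0
So g(9) = 0.
The value of a disjunctive sum is the nim-sum of the parts.
Combined value = 0 XOR 1 XOR 0 XOR 0 = 1.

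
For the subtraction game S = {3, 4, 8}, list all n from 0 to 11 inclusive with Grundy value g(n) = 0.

0, 1, 2, 7

Grundy values for subtraction set {3, 4, 8}:
g(0) = mex{} = 0
g(1) = mex{} = 0
g(2) = mex{} = 0
g(3) = mex{0} = 1
g(4) = mex{0} = 1
g(5) = mex{0} = 1
g(6) = mex{0,1} = 2
g(7) = mex{1} = 0
g(8) = mex{0,1} = 2
g(9) = mex{0,1,2} = 3
g(10) = mex{0,2} = 1
g(11) = mex{0,1,2} = 3
The P-positions (g = 0) in 0..11 are 0, 1, 2, 7.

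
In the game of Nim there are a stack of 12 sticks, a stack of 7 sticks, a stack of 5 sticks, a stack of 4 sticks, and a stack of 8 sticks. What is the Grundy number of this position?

Nim-sum: 12 ^ 7 ^ 5 ^ 4 ^ 8 = 2.

2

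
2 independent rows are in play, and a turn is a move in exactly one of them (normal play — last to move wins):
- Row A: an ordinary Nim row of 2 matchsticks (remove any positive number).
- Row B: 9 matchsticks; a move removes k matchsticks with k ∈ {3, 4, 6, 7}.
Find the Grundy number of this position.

1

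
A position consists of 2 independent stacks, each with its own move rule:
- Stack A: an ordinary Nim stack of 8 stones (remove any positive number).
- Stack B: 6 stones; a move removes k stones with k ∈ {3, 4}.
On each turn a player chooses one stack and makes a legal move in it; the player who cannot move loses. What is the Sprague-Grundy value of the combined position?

Stack A is a plain Nim stack of size 8, so its Grundy value is 8.
Build the Grundy sequence for stack B with g(k) = mex{g(k−s) : s ∈ {3, 4}, s ≤ k}:
g(0) = mex{} = 0
g(1) = mex{} = 0
g(2) = mex{} = 0
g(3) = mex{0} = 1
g(4) = mex{0} = 1
g(5) = mex{0} = 1
g(6) = mex{0,1} = 2
So g(6) = 2.
By the Sprague-Grundy theorem, the Grundy value of a sum of independent games is the XOR of the component values.
Combined value = 8 ⊕ 2 = 10.

10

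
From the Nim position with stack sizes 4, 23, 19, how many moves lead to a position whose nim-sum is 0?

0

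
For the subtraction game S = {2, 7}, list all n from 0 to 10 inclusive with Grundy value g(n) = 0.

0, 1, 4, 5, 9, 10

Build the Grundy sequence with g(k) = mex{g(k−s) : s ∈ {2, 7}, s ≤ k}:
g(0) = mex{} = 0
g(1) = mex{} = 0
g(2) = mex{0} = 1
g(3) = mex{0} = 1
g(4) = mex{1} = 0
g(5) = mex{1} = 0
g(6) = mex{0} = 1
g(7) = mex{0} = 1
g(8) = mex{0,1} = 2
g(9) = mex{1} = 0
g(10) = mex{1,2} = 0
The P-positions (g = 0) in 0..10 are 0, 1, 4, 5, 9, 10.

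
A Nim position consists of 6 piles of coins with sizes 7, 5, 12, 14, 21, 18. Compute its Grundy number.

Compute the nim-sum pairwise:
7 ^ 5 = 2
2 ^ 12 = 14
14 ^ 14 = 0
0 ^ 21 = 21
21 ^ 18 = 7

7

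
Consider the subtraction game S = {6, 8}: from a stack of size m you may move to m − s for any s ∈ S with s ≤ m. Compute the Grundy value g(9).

1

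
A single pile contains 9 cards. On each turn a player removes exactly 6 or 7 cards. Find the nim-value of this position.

1

Compute g(0), g(1), … for moves {6, 7}:
g(0) = mex{} = 0
g(1) = mex{} = 0
g(2) = mex{} = 0
g(3) = mex{} = 0
g(4) = mex{} = 0
g(5) = mex{} = 0
g(6) = mex{0} = 1
g(7) = mex{0} = 1
g(8) = mex{0} = 1
g(9) = mex{0} = 1
So g(9) = 1.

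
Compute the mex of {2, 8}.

0

0 is not in the set, so the mex is 0.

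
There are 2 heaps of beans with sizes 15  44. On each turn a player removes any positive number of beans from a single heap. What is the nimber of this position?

Bitwise XOR of the heap sizes:
  001111  (15)
  101100  (44)
  ------
  100011  (35)

35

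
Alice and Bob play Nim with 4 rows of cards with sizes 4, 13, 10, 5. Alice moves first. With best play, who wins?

Alice wins

Nim-sum: 4 XOR 13 XOR 10 XOR 5 = 6.
The nim-sum is 6 ≠ 0, so this is an N-position: the player to move can win; Alice has a winning move.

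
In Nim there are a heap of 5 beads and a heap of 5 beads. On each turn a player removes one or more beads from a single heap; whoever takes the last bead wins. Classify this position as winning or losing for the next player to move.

Losing position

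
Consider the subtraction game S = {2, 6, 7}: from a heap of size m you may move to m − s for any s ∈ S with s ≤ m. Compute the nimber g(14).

0

Compute g(0), g(1), … for moves {2, 6, 7}:
g(0) = mex{} = 0
g(1) = mex{} = 0
g(2) = mex{0} = 1
g(3) = mex{0} = 1
g(4) = mex{1} = 0
g(5) = mex{1} = 0
g(6) = mex{0} = 1
g(7) = mex{0} = 1
g(8) = mex{0,1} = 2
g(9) = mex{1} = 0
g(10) = mex{0,1,2} = 3
g(11) = mex{0} = 1
g(12) = mex{0,1,3} = 2
g(13) = mex{1} = 0
g(14) = mex{1,2} = 0
So g(14) = 0.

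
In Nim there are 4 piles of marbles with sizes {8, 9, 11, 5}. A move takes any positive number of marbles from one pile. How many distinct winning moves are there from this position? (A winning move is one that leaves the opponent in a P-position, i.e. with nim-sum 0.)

Nim-sum: 8 XOR 9 XOR 11 XOR 5 = 15.
The overall nim-sum is X = 15. A pile of size p has a winning move iff p XOR X < p (reduce it to p XOR X).
  8: 8 XOR 15 = 7 < 8 — winning move (to 7).
  9: 9 XOR 15 = 6 < 9 — winning move (to 6).
  11: 11 XOR 15 = 4 < 11 — winning move (to 4).
  5: 5 XOR 15 = 10 ≥ 5 — no move.
That gives 3 winning moves.

3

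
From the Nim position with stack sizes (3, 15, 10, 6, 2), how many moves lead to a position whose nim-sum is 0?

Nim-sum: 3 XOR 15 XOR 10 XOR 6 XOR 2 = 2.
The overall nim-sum is X = 2. A stack of size p has a winning move iff p XOR X < p (reduce it to p XOR X).
  3: 3 XOR 2 = 1 < 3 — winning move (to 1).
  15: 15 XOR 2 = 13 < 15 — winning move (to 13).
  10: 10 XOR 2 = 8 < 10 — winning move (to 8).
  6: 6 XOR 2 = 4 < 6 — winning move (to 4).
  2: 2 XOR 2 = 0 < 2 — winning move (to 0).
That gives 5 winning moves.

5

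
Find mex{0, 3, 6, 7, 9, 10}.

1

0 is in the set but 1 is not, so the mex is 1.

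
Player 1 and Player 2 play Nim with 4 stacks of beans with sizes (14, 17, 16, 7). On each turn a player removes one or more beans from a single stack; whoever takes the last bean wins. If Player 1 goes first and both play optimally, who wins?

Nim-sum: 14 ^ 17 ^ 16 ^ 7 = 8.
The nim-sum is 8 ≠ 0, so this is an N-position: the player to move can win; Player 1 has a winning move.

Player 1 wins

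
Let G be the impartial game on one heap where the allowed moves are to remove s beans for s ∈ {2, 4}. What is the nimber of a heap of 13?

0

Compute g(0), g(1), … for moves {2, 4}:
k:     0  1  2  3  4  5  6  7  8  9 10 11 12 13
g(k):  0  0  1  1  2  2  0  0  1  1  2  2  0  0
So g(13) = 0.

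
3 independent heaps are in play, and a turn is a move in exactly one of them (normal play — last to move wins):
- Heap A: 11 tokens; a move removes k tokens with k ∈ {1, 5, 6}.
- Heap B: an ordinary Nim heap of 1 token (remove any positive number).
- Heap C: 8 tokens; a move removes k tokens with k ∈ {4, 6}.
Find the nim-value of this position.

Grundy values for heap A (subtraction set {1, 5, 6}):
k:     0  1  2  3  4  5  6  7  8  9 10 11
g(k):  0  1  0  1  0  1  2  3  2  3  2  0
So g(11) = 0.
Heap B is a plain Nim heap of size 1, so its Grundy value is 1.
Grundy values for heap C (subtraction set {4, 6}):
g(0) = mex{} = 0
g(1) = mex{} = 0
g(2) = mex{} = 0
g(3) = mex{} = 0
g(4) = mex{0} = 1
g(5) = mex{0} = 1
g(6) = mex{0} = 1
g(7) = mex{0} = 1
g(8) = mex{0,1} = 2
So g(8) = 2.
By the Sprague-Grundy theorem, the Grundy value of a sum of independent games is the XOR of the component values.
Combined value = 0 ⊕ 1 ⊕ 2 = 3.

3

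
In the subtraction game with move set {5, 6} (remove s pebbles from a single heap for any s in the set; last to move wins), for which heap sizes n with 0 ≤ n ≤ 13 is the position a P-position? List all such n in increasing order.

0, 1, 2, 3, 4, 11, 12, 13

Build the Grundy sequence with g(k) = mex{g(k−s) : s ∈ {5, 6}, s ≤ k}:
g(0) = mex{} = 0
g(1) = mex{} = 0
g(2) = mex{} = 0
g(3) = mex{} = 0
g(4) = mex{} = 0
g(5) = mex{0} = 1
g(6) = mex{0} = 1
g(7) = mex{0} = 1
g(8) = mex{0} = 1
g(9) = mex{0} = 1
g(10) = mex{0,1} = 2
g(11) = mex{1} = 0
g(12) = mex{1} = 0
g(13) = mex{1} = 0
The P-positions (g = 0) in 0..13 are 0, 1, 2, 3, 4, 11, 12, 13.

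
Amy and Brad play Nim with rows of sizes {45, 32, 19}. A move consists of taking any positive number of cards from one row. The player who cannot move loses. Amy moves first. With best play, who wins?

Amy wins

Compute the nim-sum pairwise:
45 ^ 32 = 13
13 ^ 19 = 30
The nim-sum is 30 ≠ 0, so this is an N-position: the player to move can win; Amy has a winning move.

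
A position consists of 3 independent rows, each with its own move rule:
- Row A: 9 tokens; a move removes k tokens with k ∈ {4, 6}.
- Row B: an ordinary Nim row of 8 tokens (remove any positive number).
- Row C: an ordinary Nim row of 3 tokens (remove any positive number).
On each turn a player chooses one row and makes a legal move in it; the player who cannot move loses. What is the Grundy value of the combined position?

Build the Grundy sequence for row A with g(k) = mex{g(k−s) : s ∈ {4, 6}, s ≤ k}:
k:     0  1  2  3  4  5  6  7  8  9
g(k):  0  0  0  0  1  1  1  1  2  2
So g(9) = 2.
Row B is a plain Nim row of size 8, so its Grundy value is 8.
Row C is a plain Nim row of size 3, so its Grundy value is 3.
The value of a disjunctive sum is the nim-sum of the parts.
Combined value = 2 ⊕ 8 ⊕ 3 = 9.

9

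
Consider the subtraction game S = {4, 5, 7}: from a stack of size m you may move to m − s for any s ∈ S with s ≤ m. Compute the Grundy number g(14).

0

Compute g(0), g(1), … for moves {4, 5, 7}:
g(0) = mex{} = 0
g(1) = mex{} = 0
g(2) = mex{} = 0
g(3) = mex{} = 0
g(4) = mex{0} = 1
g(5) = mex{0} = 1
g(6) = mex{0} = 1
g(7) = mex{0} = 1
g(8) = mex{0,1} = 2
g(9) = mex{0,1} = 2
g(10) = mex{0,1} = 2
g(11) = mex{1} = 0
g(12) = mex{1,2} = 0
g(13) = mex{1,2} = 0
g(14) = mex{1,2} = 0
So g(14) = 0.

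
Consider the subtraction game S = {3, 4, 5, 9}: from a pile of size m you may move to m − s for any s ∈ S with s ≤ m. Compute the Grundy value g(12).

Build the Grundy sequence with g(k) = mex{g(k−s) : s ∈ {3, 4, 5, 9}, s ≤ k}:
k:     0  1  2  3  4  5  6  7  8  9 10 11 12
g(k):  0  0  0  1  1  1  2  2  0  3  3  1  4
So g(12) = 4.

4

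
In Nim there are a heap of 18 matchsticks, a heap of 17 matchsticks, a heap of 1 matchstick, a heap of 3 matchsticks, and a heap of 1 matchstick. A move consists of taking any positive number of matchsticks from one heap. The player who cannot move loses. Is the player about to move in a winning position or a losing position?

Bitwise XOR of the heap sizes:
  10010  (18)
  10001  (17)
  00001  (1)
  00011  (3)
  00001  (1)
  -----
  00000  (0)
The nim-sum is 0, so this is a P-position: the player to move is in a losing position under optimal play.

Losing position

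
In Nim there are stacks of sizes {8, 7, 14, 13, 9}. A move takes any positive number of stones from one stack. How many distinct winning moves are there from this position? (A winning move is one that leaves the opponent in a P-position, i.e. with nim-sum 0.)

In binary:
  1000  (8)
  0111  (7)
  1110  (14)
  1101  (13)
  1001  (9)
  ----
  0101  (5)
The overall nim-sum is X = 5. A stack of size p has a winning move iff p XOR X < p (reduce it to p XOR X).
  8: 8 XOR 5 = 13 ≥ 8 — no move.
  7: 7 XOR 5 = 2 < 7 — winning move (to 2).
  14: 14 XOR 5 = 11 < 14 — winning move (to 11).
  13: 13 XOR 5 = 8 < 13 — winning move (to 8).
  9: 9 XOR 5 = 12 ≥ 9 — no move.
That gives 3 winning moves.

3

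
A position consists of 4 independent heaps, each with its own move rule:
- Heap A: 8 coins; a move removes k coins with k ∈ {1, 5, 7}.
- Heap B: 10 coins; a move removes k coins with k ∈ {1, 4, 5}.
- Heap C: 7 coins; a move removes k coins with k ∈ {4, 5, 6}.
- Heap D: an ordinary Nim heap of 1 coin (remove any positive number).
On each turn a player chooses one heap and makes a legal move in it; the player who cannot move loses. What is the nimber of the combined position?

0

For heap A, compute g(0), g(1), … with moves {1, 5, 7}:
k:     0  1  2  3  4  5  6  7  8
g(k):  0  1  0  1  0  1  0  1  0
So g(8) = 0.
Grundy values for heap B (subtraction set {1, 4, 5}):
k:     0  1  2  3  4  5  6  7  8  9 10
g(k):  0  1  0  1  2  3  2  3  0  1  0
So g(10) = 0.
Grundy values for heap C (subtraction set {4, 5, 6}):
k:     0  1  2  3  4  5  6  7
g(k):  0  0  0  0  1  1  1  1
So g(7) = 1.
Heap D is a plain Nim heap of size 1, so its Grundy value is 1.
By the Sprague-Grundy theorem, the Grundy value of a sum of independent games is the XOR of the component values.
Combined value = 0 XOR 0 XOR 1 XOR 1 = 0.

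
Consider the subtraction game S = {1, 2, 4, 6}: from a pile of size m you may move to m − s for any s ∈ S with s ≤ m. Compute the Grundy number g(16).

0

Grundy values for subtraction set {1, 2, 4, 6}:
k:     0  1  2  3  4  5  6  7  8  9 10 11 12 13 14 15 16
g(k):  0  1  2  0  1  2  3  4  0  1  2  0  1  2  3  4  0
So g(16) = 0.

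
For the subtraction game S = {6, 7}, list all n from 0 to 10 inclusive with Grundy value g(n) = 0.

0, 1, 2, 3, 4, 5

Compute g(0), g(1), … for moves {6, 7}:
g(0) = mex{} = 0
g(1) = mex{} = 0
g(2) = mex{} = 0
g(3) = mex{} = 0
g(4) = mex{} = 0
g(5) = mex{} = 0
g(6) = mex{0} = 1
g(7) = mex{0} = 1
g(8) = mex{0} = 1
g(9) = mex{0} = 1
g(10) = mex{0} = 1
The P-positions (g = 0) in 0..10 are 0, 1, 2, 3, 4, 5.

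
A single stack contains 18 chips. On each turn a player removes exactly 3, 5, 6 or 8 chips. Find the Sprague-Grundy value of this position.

2

Build the Grundy sequence with g(k) = mex{g(k−s) : s ∈ {3, 5, 6, 8}, s ≤ k}:
k:     0  1  2  3  4  5  6  7  8  9 10 11 12 13 14 15 16 17 18
g(k):  0  0  0  1  1  1  2  2  2  3  3  0  0  0  1  1  1  2  2
So g(18) = 2.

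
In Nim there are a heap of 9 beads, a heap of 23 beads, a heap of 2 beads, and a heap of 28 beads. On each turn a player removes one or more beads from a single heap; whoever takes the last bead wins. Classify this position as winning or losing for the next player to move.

Nim-sum: 9 ⊕ 23 ⊕ 2 ⊕ 28 = 0.
The nim-sum is 0, so this is a P-position: the player to move is in a losing position under optimal play.

Losing position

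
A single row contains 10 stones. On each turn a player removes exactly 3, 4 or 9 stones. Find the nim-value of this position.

1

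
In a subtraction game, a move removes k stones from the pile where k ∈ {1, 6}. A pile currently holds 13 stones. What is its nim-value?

2

Grundy values for subtraction set {1, 6}:
g(0) = mex{} = 0
g(1) = mex{0} = 1
g(2) = mex{1} = 0
g(3) = mex{0} = 1
g(4) = mex{1} = 0
g(5) = mex{0} = 1
g(6) = mex{0,1} = 2
g(7) = mex{1,2} = 0
g(8) = mex{0} = 1
g(9) = mex{1} = 0
g(10) = mex{0} = 1
g(11) = mex{1} = 0
g(12) = mex{0,2} = 1
g(13) = mex{0,1} = 2
So g(13) = 2.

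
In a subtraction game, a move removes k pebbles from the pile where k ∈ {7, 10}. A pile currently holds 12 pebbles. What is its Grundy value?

Build the Grundy sequence with g(k) = mex{g(k−s) : s ∈ {7, 10}, s ≤ k}:
k:     0  1  2  3  4  5  6  7  8  9 10 11 12
g(k):  0  0  0  0  0  0  0  1  1  1  1  1  1
So g(12) = 1.

1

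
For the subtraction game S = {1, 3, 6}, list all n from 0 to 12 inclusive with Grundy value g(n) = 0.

0, 2, 4, 9, 11

Compute g(0), g(1), … for moves {1, 3, 6}:
k:     0  1  2  3  4  5  6  7  8  9 10 11 12
g(k):  0  1  0  1  0  1  2  3  2  0  1  0  1
The P-positions (g = 0) in 0..12 are 0, 2, 4, 9, 11.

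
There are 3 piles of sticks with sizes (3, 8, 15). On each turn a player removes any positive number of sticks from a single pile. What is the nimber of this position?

4

In binary:
  0011  (3)
  1000  (8)
  1111  (15)
  ----
  0100  (4)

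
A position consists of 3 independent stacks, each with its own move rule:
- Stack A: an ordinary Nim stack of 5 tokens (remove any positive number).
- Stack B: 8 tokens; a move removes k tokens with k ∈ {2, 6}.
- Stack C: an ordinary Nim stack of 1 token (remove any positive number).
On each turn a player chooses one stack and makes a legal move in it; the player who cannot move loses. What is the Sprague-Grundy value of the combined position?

4

Stack A is a plain Nim stack of size 5, so its Grundy value is 5.
Grundy values for stack B (subtraction set {2, 6}):
g(0) = mex{} = 0
g(1) = mex{} = 0
g(2) = mex{0} = 1
g(3) = mex{0} = 1
g(4) = mex{1} = 0
g(5) = mex{1} = 0
g(6) = mex{0} = 1
g(7) = mex{0} = 1
g(8) = mex{1} = 0
So g(8) = 0.
Stack C is a plain Nim stack of size 1, so its Grundy value is 1.
The value of a disjunctive sum is the nim-sum of the parts.
Combined value = 5 XOR 0 XOR 1 = 4.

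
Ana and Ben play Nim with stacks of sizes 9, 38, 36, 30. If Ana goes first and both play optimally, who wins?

Ana wins

Compute the nim-sum pairwise:
9 XOR 38 = 47
47 XOR 36 = 11
11 XOR 30 = 21
The nim-sum is 21 ≠ 0, so this is an N-position: the player to move can win; Ana has a winning move.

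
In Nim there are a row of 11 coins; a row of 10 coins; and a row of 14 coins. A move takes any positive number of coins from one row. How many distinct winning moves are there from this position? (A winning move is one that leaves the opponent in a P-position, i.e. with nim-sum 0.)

3

Compute the nim-sum pairwise:
11 ⊕ 10 = 1
1 ⊕ 14 = 15
The overall nim-sum is X = 15. A row of size p has a winning move iff p XOR X < p (reduce it to p XOR X).
  11: 11 XOR 15 = 4 < 11 — winning move (to 4).
  10: 10 XOR 15 = 5 < 10 — winning move (to 5).
  14: 14 XOR 15 = 1 < 14 — winning move (to 1).
That gives 3 winning moves.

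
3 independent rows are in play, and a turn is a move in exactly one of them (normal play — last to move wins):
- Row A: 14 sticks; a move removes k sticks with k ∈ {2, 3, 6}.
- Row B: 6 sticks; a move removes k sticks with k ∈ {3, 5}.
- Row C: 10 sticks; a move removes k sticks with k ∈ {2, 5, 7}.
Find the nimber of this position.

Grundy values for row A (subtraction set {2, 3, 6}):
g(0) = mex{} = 0
g(1) = mex{} = 0
g(2) = mex{0} = 1
g(3) = mex{0} = 1
g(4) = mex{0,1} = 2
g(5) = mex{1} = 0
g(6) = mex{0,1,2} = 3
g(7) = mex{0,2} = 1
g(8) = mex{0,1,3} = 2
g(9) = mex{1,3} = 0
g(10) = mex{1,2} = 0
g(11) = mex{0,2} = 1
g(12) = mex{0,3} = 1
g(13) = mex{0,1} = 2
g(14) = mex{1,2} = 0
So g(14) = 0.
Grundy values for row B (subtraction set {3, 5}):
k:     0  1  2  3  4  5  6
g(k):  0  0  0  1  1  1  2
So g(6) = 2.
Grundy values for row C (subtraction set {2, 5, 7}):
k:     0  1  2  3  4  5  6  7  8  9 10
g(k):  0  0  1  1  0  2  1  3  2  2  0
So g(10) = 0.
The value of a disjunctive sum is the nim-sum of the parts.
Combined value = 0 ⊕ 2 ⊕ 0 = 2.

2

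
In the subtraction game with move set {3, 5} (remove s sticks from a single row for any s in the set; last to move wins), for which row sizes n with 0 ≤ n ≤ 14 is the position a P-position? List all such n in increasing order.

Grundy values for subtraction set {3, 5}:
k:     0  1  2  3  4  5  6  7  8  9 10 11 12 13 14
g(k):  0  0  0  1  1  1  2  2  0  0  0  1  1  1  2
The P-positions (g = 0) in 0..14 are 0, 1, 2, 8, 9, 10.

0, 1, 2, 8, 9, 10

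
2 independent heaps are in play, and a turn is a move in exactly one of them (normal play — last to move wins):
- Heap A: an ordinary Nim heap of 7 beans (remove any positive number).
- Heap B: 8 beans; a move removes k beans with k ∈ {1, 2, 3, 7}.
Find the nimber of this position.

Heap A is a plain Nim heap of size 7, so its Grundy value is 7.
Grundy values for heap B (subtraction set {1, 2, 3, 7}):
g(0) = mex{} = 0
g(1) = mex{0} = 1
g(2) = mex{0,1} = 2
g(3) = mex{0,1,2} = 3
g(4) = mex{1,2,3} = 0
g(5) = mex{0,2,3} = 1
g(6) = mex{0,1,3} = 2
g(7) = mex{0,1,2} = 3
g(8) = mex{1,2,3} = 0
So g(8) = 0.
By the Sprague-Grundy theorem, the Grundy value of a sum of independent games is the XOR of the component values.
Combined value = 7 ⊕ 0 = 7.

7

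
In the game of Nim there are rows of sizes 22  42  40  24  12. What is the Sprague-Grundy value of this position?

0

Compute the nim-sum pairwise:
22 ^ 42 = 60
60 ^ 40 = 20
20 ^ 24 = 12
12 ^ 12 = 0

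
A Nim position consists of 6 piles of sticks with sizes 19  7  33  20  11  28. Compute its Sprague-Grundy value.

54

In binary:
  010011  (19)
  000111  (7)
  100001  (33)
  010100  (20)
  001011  (11)
  011100  (28)
  ------
  110110  (54)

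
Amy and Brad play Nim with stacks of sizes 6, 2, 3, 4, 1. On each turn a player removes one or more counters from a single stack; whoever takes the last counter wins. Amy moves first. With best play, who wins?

Write each in binary and XOR column by column:
  110  (6)
  010  (2)
  011  (3)
  100  (4)
  001  (1)
  ---
  010  (2)
The nim-sum is 2 ≠ 0, so this is an N-position: the player to move can win; Amy has a winning move.

Amy wins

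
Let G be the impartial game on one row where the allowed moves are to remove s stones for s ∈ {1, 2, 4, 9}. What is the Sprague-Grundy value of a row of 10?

Compute g(0), g(1), … for moves {1, 2, 4, 9}:
g(0) = mex{} = 0
g(1) = mex{0} = 1
g(2) = mex{0,1} = 2
g(3) = mex{1,2} = 0
g(4) = mex{0,2} = 1
g(5) = mex{0,1} = 2
g(6) = mex{1,2} = 0
g(7) = mex{0,2} = 1
g(8) = mex{0,1} = 2
g(9) = mex{0,1,2} = 3
g(10) = mex{0,1,2,3} = 4
So g(10) = 4.

4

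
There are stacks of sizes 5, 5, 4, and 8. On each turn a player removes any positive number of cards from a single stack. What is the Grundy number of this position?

12

Nim-sum: 5 XOR 5 XOR 4 XOR 8 = 12.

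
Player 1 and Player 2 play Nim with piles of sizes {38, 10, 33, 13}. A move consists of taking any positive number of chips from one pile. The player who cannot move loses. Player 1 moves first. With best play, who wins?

Player 2 wins

Compute the nim-sum pairwise:
38 ^ 10 = 44
44 ^ 33 = 13
13 ^ 13 = 0
The nim-sum is 0, so this is a P-position: the player to move is in a losing position under optimal play; Player 1 is about to move from it and so loses — Player 2 wins.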